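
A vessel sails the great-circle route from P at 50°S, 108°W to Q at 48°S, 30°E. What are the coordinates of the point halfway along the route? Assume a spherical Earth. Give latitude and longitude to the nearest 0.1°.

From cos δ = sin φ₁ sin φ₂ + cos φ₁ cos φ₂ cos Δλ, the central angle is δ ≈ 1.318 rad (75.5°).
Interpolate at f = 1/2 with slerp weights a = sin((1−f)δ)/sin δ ≈ 0.633, b = sin(fδ)/sin δ ≈ 0.633.
p = a·p₁ + b·p₂ ≈ (0.241, -0.175, -0.955); φ = arcsin(p_z) ≈ -72.67°, λ = atan2(p_y, p_x) ≈ -36.01°.

≈ 72.7°S, 36.0°W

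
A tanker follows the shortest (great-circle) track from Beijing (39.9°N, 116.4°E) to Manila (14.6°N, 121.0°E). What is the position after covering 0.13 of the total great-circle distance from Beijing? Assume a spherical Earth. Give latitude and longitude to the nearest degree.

Write both endpoints as unit vectors p₁, p₂ with components (cos φ cos λ, cos φ sin λ, sin φ).
The central angle between the endpoints is δ = arccos(p₁·p₂) ≈ 0.447 rad (25.6°).
Interpolate at f = 0.13 with slerp weights a = sin((1−f)δ)/sin δ ≈ 0.877, b = sin(fδ)/sin δ ≈ 0.134.
p = a·p₁ + b·p₂ ≈ (-0.366, 0.714, 0.597); φ = arcsin(p_z) ≈ 36.62°, λ = atan2(p_y, p_x) ≈ 117.14°.

≈ 37°N, 117°E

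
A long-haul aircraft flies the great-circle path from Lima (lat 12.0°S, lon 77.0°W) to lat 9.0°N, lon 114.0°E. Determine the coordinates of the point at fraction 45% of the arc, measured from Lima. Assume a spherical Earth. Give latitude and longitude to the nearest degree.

≈ lat 17°S, lon 156°W

Convert each endpoint to a unit vector on the sphere (x = cos φ cos λ, y = cos φ sin λ, z = sin φ).
The central angle between the endpoints is δ = arccos(p₁·p₂) ≈ 2.946 rad (168.8°).
Interpolate at f = 0.45 with slerp weights a = sin((1−f)δ)/sin δ ≈ 5.132, b = sin(fδ)/sin δ ≈ 4.985.
p = a·p₁ + b·p₂ ≈ (-0.873, -0.394, -0.287); φ = arcsin(p_z) ≈ -16.69°, λ = atan2(p_y, p_x) ≈ -155.73°.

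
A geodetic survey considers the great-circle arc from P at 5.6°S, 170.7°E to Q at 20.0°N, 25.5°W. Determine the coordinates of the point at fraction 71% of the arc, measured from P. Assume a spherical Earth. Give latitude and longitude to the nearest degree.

≈ 42°N, 74°W

From cos δ = sin φ₁ sin φ₂ + cos φ₁ cos φ₂ cos Δλ, the central angle is δ ≈ 2.769 rad (158.7°).
Interpolate at f = 0.71 with slerp weights a = sin((1−f)δ)/sin δ ≈ 1.977, b = sin(fδ)/sin δ ≈ 2.536.
p = a·p₁ + b·p₂ ≈ (0.209, -0.708, 0.675); φ = arcsin(p_z) ≈ 42.42°, λ = atan2(p_y, p_x) ≈ -73.54°.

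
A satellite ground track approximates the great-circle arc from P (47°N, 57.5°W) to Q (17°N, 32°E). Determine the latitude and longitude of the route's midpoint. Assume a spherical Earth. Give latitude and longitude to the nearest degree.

Convert each endpoint to a unit vector on the sphere (x = cos φ cos λ, y = cos φ sin λ, z = sin φ).
The central angle between the endpoints is δ = arccos(p₁·p₂) ≈ 1.349 rad (77.3°).
Interpolate at f = 1/2 with slerp weights a = sin((1−f)δ)/sin δ ≈ 0.640, b = sin(fδ)/sin δ ≈ 0.640.
p = a·p₁ + b·p₂ ≈ (0.754, -0.044, 0.656); φ = arcsin(p_z) ≈ 40.96°, λ = atan2(p_y, p_x) ≈ -3.33°.

≈ (41°N, 3°W)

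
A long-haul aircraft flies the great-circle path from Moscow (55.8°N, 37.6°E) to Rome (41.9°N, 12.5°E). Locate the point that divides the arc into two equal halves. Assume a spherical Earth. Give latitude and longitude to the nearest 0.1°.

≈ 49.5°N, 23.3°E

Write both endpoints as unit vectors p₁, p₂ with components (cos φ cos λ, cos φ sin λ, sin φ).
The central angle between the endpoints is δ = arccos(p₁·p₂) ≈ 0.373 rad (21.4°).
Interpolate at f = 1/2 with slerp weights a = sin((1−f)δ)/sin δ ≈ 0.509, b = sin(fδ)/sin δ ≈ 0.509.
p = a·p₁ + b·p₂ ≈ (0.596, 0.256, 0.761); φ = arcsin(p_z) ≈ 49.52°, λ = atan2(p_y, p_x) ≈ 23.27°.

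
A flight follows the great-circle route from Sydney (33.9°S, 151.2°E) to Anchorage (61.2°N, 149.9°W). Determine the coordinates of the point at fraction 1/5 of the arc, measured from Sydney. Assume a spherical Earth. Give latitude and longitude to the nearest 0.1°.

≈ (14.3°S, 160.5°E)

Convert each endpoint to a unit vector on the sphere (x = cos φ cos λ, y = cos φ sin λ, z = sin φ).
The central angle between the endpoints is δ = arccos(p₁·p₂) ≈ 1.857 rad (106.4°).
Interpolate at f = 1/5 with slerp weights a = sin((1−f)δ)/sin δ ≈ 1.039, b = sin(fδ)/sin δ ≈ 0.378.
p = a·p₁ + b·p₂ ≈ (-0.913, 0.324, -0.248); φ = arcsin(p_z) ≈ -14.35°, λ = atan2(p_y, p_x) ≈ 160.47°.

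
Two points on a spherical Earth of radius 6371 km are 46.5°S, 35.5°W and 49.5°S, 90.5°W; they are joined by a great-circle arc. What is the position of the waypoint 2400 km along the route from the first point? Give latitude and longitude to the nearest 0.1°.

Convert each endpoint to a unit vector on the sphere (x = cos φ cos λ, y = cos φ sin λ, z = sin φ).
The central angle between the endpoints is δ = arccos(p₁·p₂) ≈ 0.630 rad (36.1°). The total great-circle distance is δ·R ≈ 0.630 × 6371 ≈ 4014 km, so the target fraction is f = 2400/4014 ≈ 0.598.
Interpolate at f ≈ 0.598 with slerp weights a = sin((1−f)δ)/sin δ ≈ 0.425, b = sin(fδ)/sin δ ≈ 0.624.
p = a·p₁ + b·p₂ ≈ (0.235, -0.576, -0.783); φ = arcsin(p_z) ≈ -51.57°, λ = atan2(p_y, p_x) ≈ -67.80°.

≈ 51.6°S, 67.8°W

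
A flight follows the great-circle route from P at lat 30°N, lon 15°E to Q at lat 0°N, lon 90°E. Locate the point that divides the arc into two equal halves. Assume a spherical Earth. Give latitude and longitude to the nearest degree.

≈ lat 19°N, lon 56°E

From cos δ = sin φ₁ sin φ₂ + cos φ₁ cos φ₂ cos Δλ, the central angle is δ ≈ 1.345 rad (77.0°).
Interpolate at f = 1/2 with slerp weights a = sin((1−f)δ)/sin δ ≈ 0.639, b = sin(fδ)/sin δ ≈ 0.639.
p = a·p₁ + b·p₂ ≈ (0.535, 0.782, 0.320); φ = arcsin(p_z) ≈ 18.64°, λ = atan2(p_y, p_x) ≈ 55.65°.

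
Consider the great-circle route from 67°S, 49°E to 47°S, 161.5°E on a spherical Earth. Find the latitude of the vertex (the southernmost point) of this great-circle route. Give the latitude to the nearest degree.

The great circle lies in the plane with unit normal n̂ = (p₁ × p₂)/|p₁ × p₂|.
Here n̂_z ≈ +0.300; the vertex latitude is φ_max = arccos|n̂_z| ≈ 72.5°.
Check via Clairaut: cos φ_max = |cos φ₁| · sin C = cos(67.0°)·sin(129.9°) ≈ 0.300, again giving ≈ 72.5°.

≈ 73°S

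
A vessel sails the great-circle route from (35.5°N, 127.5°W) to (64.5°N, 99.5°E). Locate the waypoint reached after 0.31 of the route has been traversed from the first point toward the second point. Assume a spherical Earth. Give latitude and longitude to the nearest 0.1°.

≈ (56.4°N, 140.8°W)

Convert each endpoint to a unit vector on the sphere (x = cos φ cos λ, y = cos φ sin λ, z = sin φ).
The central angle between the endpoints is δ = arccos(p₁·p₂) ≈ 1.282 rad (73.4°).
Interpolate at f = 0.31 with slerp weights a = sin((1−f)δ)/sin δ ≈ 0.807, b = sin(fδ)/sin δ ≈ 0.404.
p = a·p₁ + b·p₂ ≈ (-0.429, -0.350, 0.833); φ = arcsin(p_z) ≈ 56.41°, λ = atan2(p_y, p_x) ≈ -140.78°.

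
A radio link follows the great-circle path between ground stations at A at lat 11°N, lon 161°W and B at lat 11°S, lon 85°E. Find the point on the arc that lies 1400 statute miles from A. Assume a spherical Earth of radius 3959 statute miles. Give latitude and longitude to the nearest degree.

≈ lat 8°N, lon 179°E

Write both endpoints as unit vectors p₁, p₂ with components (cos φ cos λ, cos φ sin λ, sin φ).
The central angle between the endpoints is δ = arccos(p₁·p₂) ≈ 2.013 rad (115.4°). The total great-circle distance is δ·R ≈ 2.013 × 3959 ≈ 7971 mi, so the target fraction is f = 1400/7971 ≈ 0.176.
Interpolate at f ≈ 0.176 with slerp weights a = sin((1−f)δ)/sin δ ≈ 1.102, b = sin(fδ)/sin δ ≈ 0.383.
p = a·p₁ + b·p₂ ≈ (-0.990, 0.022, 0.137); φ = arcsin(p_z) ≈ 7.89°, λ = atan2(p_y, p_x) ≈ 178.70°.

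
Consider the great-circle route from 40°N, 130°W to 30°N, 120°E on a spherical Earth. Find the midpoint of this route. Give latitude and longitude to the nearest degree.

Convert each endpoint to a unit vector on the sphere (x = cos φ cos λ, y = cos φ sin λ, z = sin φ).
The central angle between the endpoints is δ = arccos(p₁·p₂) ≈ 1.476 rad (84.6°).
Interpolate at f = 1/2 with slerp weights a = sin((1−f)δ)/sin δ ≈ 0.676, b = sin(fδ)/sin δ ≈ 0.676.
p = a·p₁ + b·p₂ ≈ (-0.625, 0.110, 0.772); φ = arcsin(p_z) ≈ 50.57°, λ = atan2(p_y, p_x) ≈ 170.00°.

≈ 51°N, 170°E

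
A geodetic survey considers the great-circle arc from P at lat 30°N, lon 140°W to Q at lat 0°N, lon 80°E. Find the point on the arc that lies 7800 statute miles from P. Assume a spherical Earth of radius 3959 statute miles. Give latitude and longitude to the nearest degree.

≈ lat 12°N, lon 94°E

From cos δ = sin φ₁ sin φ₂ + cos φ₁ cos φ₂ cos Δλ, the central angle is δ ≈ 2.296 rad (131.6°). The total great-circle distance is δ·R ≈ 2.296 × 3959 ≈ 9091 mi, so the target fraction is f = 7800/9091 ≈ 0.858.
Interpolate at f ≈ 0.858 with slerp weights a = sin((1−f)δ)/sin δ ≈ 0.428, b = sin(fδ)/sin δ ≈ 1.231.
p = a·p₁ + b·p₂ ≈ (-0.070, 0.974, 0.214); φ = arcsin(p_z) ≈ 12.36°, λ = atan2(p_y, p_x) ≈ 94.12°.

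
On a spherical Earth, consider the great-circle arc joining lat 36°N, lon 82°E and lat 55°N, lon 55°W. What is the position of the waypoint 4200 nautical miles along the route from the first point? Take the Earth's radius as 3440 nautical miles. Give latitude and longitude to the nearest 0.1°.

≈ lat 64.1°N, lon 39.8°W

The haversine formula gives a central angle δ ≈ 1.428 rad (81.8°) between the endpoints. The total great-circle distance is δ·R ≈ 1.428 × 3440 ≈ 4913 nmi, so the target fraction is f = 4200/4913 ≈ 0.855.
Interpolate at f ≈ 0.855 with slerp weights a = sin((1−f)δ)/sin δ ≈ 0.208, b = sin(fδ)/sin δ ≈ 0.949.
p = a·p₁ + b·p₂ ≈ (0.336, -0.279, 0.900); φ = arcsin(p_z) ≈ 64.11°, λ = atan2(p_y, p_x) ≈ -39.77°.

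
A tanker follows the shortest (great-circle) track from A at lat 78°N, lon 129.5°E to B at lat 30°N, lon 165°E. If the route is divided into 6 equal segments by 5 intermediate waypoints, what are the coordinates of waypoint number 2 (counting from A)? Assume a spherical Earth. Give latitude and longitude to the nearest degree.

≈ lat 63°N, lon 154°E

From cos δ = sin φ₁ sin φ₂ + cos φ₁ cos φ₂ cos Δλ, the central angle is δ ≈ 0.882 rad (50.5°).
Interpolate at f = 2/6 with slerp weights a = sin((1−f)δ)/sin δ ≈ 0.719, b = sin(fδ)/sin δ ≈ 0.375.
p = a·p₁ + b·p₂ ≈ (-0.409, 0.199, 0.890); φ = arcsin(p_z) ≈ 62.93°, λ = atan2(p_y, p_x) ≈ 154.01°.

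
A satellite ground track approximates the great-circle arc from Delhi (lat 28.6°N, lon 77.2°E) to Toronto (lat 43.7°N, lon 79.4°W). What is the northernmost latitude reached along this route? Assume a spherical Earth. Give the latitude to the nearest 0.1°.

The great circle lies in the plane with unit normal n̂ = (p₁ × p₂)/|p₁ × p₂|.
Here n̂_z ≈ -0.260; the vertex latitude is φ_max = arccos|n̂_z| ≈ 74.9°.
Check via Clairaut: cos φ_max = |cos φ₁| · sin C = cos(28.6°)·sin(17.3°) ≈ 0.260, again giving ≈ 74.9°.

≈ 74.9°N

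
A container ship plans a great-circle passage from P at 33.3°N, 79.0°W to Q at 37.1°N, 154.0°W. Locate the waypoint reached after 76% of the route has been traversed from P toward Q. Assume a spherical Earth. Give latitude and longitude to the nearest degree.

≈ 41°N, 136°W

The haversine formula gives a central angle δ ≈ 1.043 rad (59.8°) between the endpoints.
Interpolate at f = 0.76 with slerp weights a = sin((1−f)δ)/sin δ ≈ 0.287, b = sin(fδ)/sin δ ≈ 0.824.
p = a·p₁ + b·p₂ ≈ (-0.545, -0.523, 0.655); φ = arcsin(p_z) ≈ 40.90°, λ = atan2(p_y, p_x) ≈ -136.17°.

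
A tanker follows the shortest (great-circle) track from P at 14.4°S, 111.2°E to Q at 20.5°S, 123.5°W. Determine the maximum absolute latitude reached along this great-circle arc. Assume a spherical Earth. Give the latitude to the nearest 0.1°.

≈ 34.6°S

The great circle lies in the plane with unit normal n̂ = (p₁ × p₂)/|p₁ × p₂|.
Here n̂_z ≈ +0.823; the vertex latitude is φ_max = arccos|n̂_z| ≈ 34.6°.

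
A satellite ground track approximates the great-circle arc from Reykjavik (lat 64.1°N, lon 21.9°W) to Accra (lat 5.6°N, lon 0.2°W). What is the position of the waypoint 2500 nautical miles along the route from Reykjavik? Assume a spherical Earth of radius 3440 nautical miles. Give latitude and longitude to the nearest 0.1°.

≈ lat 24.2°N, lon 4.0°W

From cos δ = sin φ₁ sin φ₂ + cos φ₁ cos φ₂ cos Δλ, the central angle is δ ≈ 1.057 rad (60.5°). The total great-circle distance is δ·R ≈ 1.057 × 3440 ≈ 3635 nmi, so the target fraction is f = 2500/3635 ≈ 0.688.
Interpolate at f ≈ 0.688 with slerp weights a = sin((1−f)δ)/sin δ ≈ 0.372, b = sin(fδ)/sin δ ≈ 0.763.
p = a·p₁ + b·p₂ ≈ (0.910, -0.063, 0.409); φ = arcsin(p_z) ≈ 24.16°, λ = atan2(p_y, p_x) ≈ -3.98°.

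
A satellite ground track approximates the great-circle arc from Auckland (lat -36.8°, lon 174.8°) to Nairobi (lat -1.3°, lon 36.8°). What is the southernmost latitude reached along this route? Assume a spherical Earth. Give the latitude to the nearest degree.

The great circle lies in the plane with unit normal n̂ = (p₁ × p₂)/|p₁ × p₂|.
Here n̂_z ≈ -0.658; the vertex latitude is φ_max = arccos|n̂_z| ≈ 48.8°.

≈ -49°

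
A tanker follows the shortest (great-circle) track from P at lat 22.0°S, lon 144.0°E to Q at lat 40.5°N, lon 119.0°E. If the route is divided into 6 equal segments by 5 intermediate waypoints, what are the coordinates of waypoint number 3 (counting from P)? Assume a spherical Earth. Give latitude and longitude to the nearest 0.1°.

Convert each endpoint to a unit vector on the sphere (x = cos φ cos λ, y = cos φ sin λ, z = sin φ).
The central angle between the endpoints is δ = arccos(p₁·p₂) ≈ 1.164 rad (66.7°).
Interpolate at f = 3/6 with slerp weights a = sin((1−f)δ)/sin δ ≈ 0.599, b = sin(fδ)/sin δ ≈ 0.599.
p = a·p₁ + b·p₂ ≈ (-0.670, 0.724, 0.165); φ = arcsin(p_z) ≈ 9.47°, λ = atan2(p_y, p_x) ≈ 132.76°.

≈ lat 9.5°N, lon 132.8°E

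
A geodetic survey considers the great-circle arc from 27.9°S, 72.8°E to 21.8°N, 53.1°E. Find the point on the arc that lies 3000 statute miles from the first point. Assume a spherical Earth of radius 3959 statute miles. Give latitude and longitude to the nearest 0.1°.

Write both endpoints as unit vectors p₁, p₂ with components (cos φ cos λ, cos φ sin λ, sin φ).
The central angle between the endpoints is δ = arccos(p₁·p₂) ≈ 0.929 rad (53.2°). The total great-circle distance is δ·R ≈ 0.929 × 3959 ≈ 3677 mi, so the target fraction is f = 3000/3677 ≈ 0.816.
Interpolate at f ≈ 0.816 with slerp weights a = sin((1−f)δ)/sin δ ≈ 0.213, b = sin(fδ)/sin δ ≈ 0.858.
p = a·p₁ + b·p₂ ≈ (0.534, 0.817, 0.219); φ = arcsin(p_z) ≈ 12.66°, λ = atan2(p_y, p_x) ≈ 56.82°.

≈ 12.7°N, 56.8°E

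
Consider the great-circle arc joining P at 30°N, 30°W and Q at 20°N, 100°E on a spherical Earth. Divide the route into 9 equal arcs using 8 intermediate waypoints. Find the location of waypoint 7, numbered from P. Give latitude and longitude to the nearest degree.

≈ 36°N, 79°E

Convert each endpoint to a unit vector on the sphere (x = cos φ cos λ, y = cos φ sin λ, z = sin φ).
The central angle between the endpoints is δ = arccos(p₁·p₂) ≈ 1.931 rad (110.6°).
Interpolate at f = 7/9 with slerp weights a = sin((1−f)δ)/sin δ ≈ 0.444, b = sin(fδ)/sin δ ≈ 1.066.
p = a·p₁ + b·p₂ ≈ (0.159, 0.794, 0.587); φ = arcsin(p_z) ≈ 35.93°, λ = atan2(p_y, p_x) ≈ 78.65°.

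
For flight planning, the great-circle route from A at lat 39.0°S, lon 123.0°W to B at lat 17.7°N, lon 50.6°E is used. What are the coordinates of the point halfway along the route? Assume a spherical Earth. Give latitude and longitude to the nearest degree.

The haversine formula gives a central angle δ ≈ 2.757 rad (158.0°) between the endpoints.
Interpolate at f = 1/2 with slerp weights a = sin((1−f)δ)/sin δ ≈ 2.619, b = sin(fδ)/sin δ ≈ 2.619.
p = a·p₁ + b·p₂ ≈ (0.475, 0.221, -0.852); φ = arcsin(p_z) ≈ -58.40°, λ = atan2(p_y, p_x) ≈ 24.94°.

≈ lat 58°S, lon 25°E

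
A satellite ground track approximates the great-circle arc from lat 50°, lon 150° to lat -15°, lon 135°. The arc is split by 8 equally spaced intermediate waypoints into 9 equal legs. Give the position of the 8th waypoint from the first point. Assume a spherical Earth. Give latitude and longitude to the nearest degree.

Convert each endpoint to a unit vector on the sphere (x = cos φ cos λ, y = cos φ sin λ, z = sin φ).
The central angle between the endpoints is δ = arccos(p₁·p₂) ≈ 1.158 rad (66.3°).
Interpolate at f = 8/9 with slerp weights a = sin((1−f)δ)/sin δ ≈ 0.140, b = sin(fδ)/sin δ ≈ 0.936.
p = a·p₁ + b·p₂ ≈ (-0.717, 0.684, -0.135); φ = arcsin(p_z) ≈ -7.75°, λ = atan2(p_y, p_x) ≈ 136.35°.

≈ lat -8°, lon 136°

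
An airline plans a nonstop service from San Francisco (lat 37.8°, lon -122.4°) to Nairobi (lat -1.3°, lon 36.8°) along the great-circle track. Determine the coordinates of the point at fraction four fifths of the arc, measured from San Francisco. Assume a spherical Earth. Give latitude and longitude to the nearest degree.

≈ lat 24°, lon 24°

From cos δ = sin φ₁ sin φ₂ + cos φ₁ cos φ₂ cos Δλ, the central angle is δ ≈ 2.422 rad (138.8°).
Interpolate at f = 4/5 with slerp weights a = sin((1−f)δ)/sin δ ≈ 0.707, b = sin(fδ)/sin δ ≈ 1.417.
p = a·p₁ + b·p₂ ≈ (0.835, 0.377, 0.401); φ = arcsin(p_z) ≈ 23.65°, λ = atan2(p_y, p_x) ≈ 24.29°.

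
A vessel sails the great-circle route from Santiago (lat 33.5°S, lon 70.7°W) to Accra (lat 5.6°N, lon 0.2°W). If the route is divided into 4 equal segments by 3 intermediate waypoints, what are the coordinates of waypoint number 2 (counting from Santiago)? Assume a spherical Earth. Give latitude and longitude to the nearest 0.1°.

Convert each endpoint to a unit vector on the sphere (x = cos φ cos λ, y = cos φ sin λ, z = sin φ).
The central angle between the endpoints is δ = arccos(p₁·p₂) ≈ 1.346 rad (77.1°).
Interpolate at f = 2/4 with slerp weights a = sin((1−f)δ)/sin δ ≈ 0.639, b = sin(fδ)/sin δ ≈ 0.639.
p = a·p₁ + b·p₂ ≈ (0.813, -0.505, -0.290); φ = arcsin(p_z) ≈ -16.89°, λ = atan2(p_y, p_x) ≈ -31.88°.

≈ lat 16.9°S, lon 31.9°W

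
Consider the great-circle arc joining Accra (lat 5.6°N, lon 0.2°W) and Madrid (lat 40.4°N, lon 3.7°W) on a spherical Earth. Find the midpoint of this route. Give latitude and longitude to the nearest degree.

≈ lat 23°N, lon 2°W

The haversine formula gives a central angle δ ≈ 0.610 rad (34.9°) between the endpoints.
Interpolate at f = 1/2 with slerp weights a = sin((1−f)δ)/sin δ ≈ 0.524, b = sin(fδ)/sin δ ≈ 0.524.
p = a·p₁ + b·p₂ ≈ (0.920, -0.028, 0.391); φ = arcsin(p_z) ≈ 23.01°, λ = atan2(p_y, p_x) ≈ -1.72°.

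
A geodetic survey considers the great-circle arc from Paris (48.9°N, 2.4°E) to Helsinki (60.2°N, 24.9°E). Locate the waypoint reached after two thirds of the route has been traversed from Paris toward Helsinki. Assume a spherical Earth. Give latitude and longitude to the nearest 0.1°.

The haversine formula gives a central angle δ ≈ 0.299 rad (17.1°) between the endpoints.
Interpolate at f = 2/3 with slerp weights a = sin((1−f)δ)/sin δ ≈ 0.338, b = sin(fδ)/sin δ ≈ 0.672.
p = a·p₁ + b·p₂ ≈ (0.525, 0.150, 0.838); φ = arcsin(p_z) ≈ 56.92°, λ = atan2(p_y, p_x) ≈ 15.94°.

≈ 56.9°N, 15.9°E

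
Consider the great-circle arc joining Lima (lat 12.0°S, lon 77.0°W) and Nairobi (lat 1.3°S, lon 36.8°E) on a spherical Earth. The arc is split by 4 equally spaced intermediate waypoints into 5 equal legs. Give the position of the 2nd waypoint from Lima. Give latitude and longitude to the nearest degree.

≈ lat 13°S, lon 31°W

From cos δ = sin φ₁ sin φ₂ + cos φ₁ cos φ₂ cos Δλ, the central angle is δ ≈ 1.971 rad (112.9°).
Interpolate at f = 2/5 with slerp weights a = sin((1−f)δ)/sin δ ≈ 1.005, b = sin(fδ)/sin δ ≈ 0.770.
p = a·p₁ + b·p₂ ≈ (0.838, -0.497, -0.226); φ = arcsin(p_z) ≈ -13.09°, λ = atan2(p_y, p_x) ≈ -30.66°.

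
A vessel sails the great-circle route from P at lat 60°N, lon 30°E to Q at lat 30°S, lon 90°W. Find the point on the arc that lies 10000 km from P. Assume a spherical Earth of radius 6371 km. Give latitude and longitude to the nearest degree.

≈ lat 5°N, lon 68°W

From cos δ = sin φ₁ sin φ₂ + cos φ₁ cos φ₂ cos Δλ, the central angle is δ ≈ 2.278 rad (130.5°). The total great-circle distance is δ·R ≈ 2.278 × 6371 ≈ 14512 km, so the target fraction is f = 10000/14512 ≈ 0.689.
Interpolate at f ≈ 0.689 with slerp weights a = sin((1−f)δ)/sin δ ≈ 0.855, b = sin(fδ)/sin δ ≈ 1.315.
p = a·p₁ + b·p₂ ≈ (0.370, -0.925, 0.083); φ = arcsin(p_z) ≈ 4.77°, λ = atan2(p_y, p_x) ≈ -68.18°.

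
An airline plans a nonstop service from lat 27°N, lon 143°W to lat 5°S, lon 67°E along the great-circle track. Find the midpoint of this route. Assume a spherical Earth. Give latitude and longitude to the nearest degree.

≈ lat 36°N, lon 130°E

From cos δ = sin φ₁ sin φ₂ + cos φ₁ cos φ₂ cos Δλ, the central angle is δ ≈ 2.512 rad (143.9°).
Interpolate at f = 1/2 with slerp weights a = sin((1−f)δ)/sin δ ≈ 1.615, b = sin(fδ)/sin δ ≈ 1.615.
p = a·p₁ + b·p₂ ≈ (-0.521, 0.615, 0.592); φ = arcsin(p_z) ≈ 36.33°, λ = atan2(p_y, p_x) ≈ 130.25°.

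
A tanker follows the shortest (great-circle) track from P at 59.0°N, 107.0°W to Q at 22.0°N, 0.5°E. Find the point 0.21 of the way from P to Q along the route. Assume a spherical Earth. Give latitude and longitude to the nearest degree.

≈ 62°N, 73°W

The haversine formula gives a central angle δ ≈ 1.392 rad (79.8°) between the endpoints.
Interpolate at f = 0.21 with slerp weights a = sin((1−f)δ)/sin δ ≈ 0.906, b = sin(fδ)/sin δ ≈ 0.293.
p = a·p₁ + b·p₂ ≈ (0.135, -0.444, 0.886); φ = arcsin(p_z) ≈ 62.37°, λ = atan2(p_y, p_x) ≈ -73.05°.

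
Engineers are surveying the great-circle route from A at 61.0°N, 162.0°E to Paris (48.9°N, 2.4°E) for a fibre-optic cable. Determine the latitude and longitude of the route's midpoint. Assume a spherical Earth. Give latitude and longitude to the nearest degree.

Write both endpoints as unit vectors p₁, p₂ with components (cos φ cos λ, cos φ sin λ, sin φ).
The central angle between the endpoints is δ = arccos(p₁·p₂) ≈ 1.202 rad (68.9°).
Interpolate at f = 1/2 with slerp weights a = sin((1−f)δ)/sin δ ≈ 0.606, b = sin(fδ)/sin δ ≈ 0.606.
p = a·p₁ + b·p₂ ≈ (0.119, 0.108, 0.987); φ = arcsin(p_z) ≈ 80.79°, λ = atan2(p_y, p_x) ≈ 42.18°.

≈ 81°N, 42°E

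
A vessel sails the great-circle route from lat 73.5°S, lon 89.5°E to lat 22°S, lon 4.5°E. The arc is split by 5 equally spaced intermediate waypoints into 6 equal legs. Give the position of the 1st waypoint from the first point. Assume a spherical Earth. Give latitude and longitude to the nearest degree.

≈ lat 70°S, lon 54°E

From cos δ = sin φ₁ sin φ₂ + cos φ₁ cos φ₂ cos Δλ, the central angle is δ ≈ 1.179 rad (67.5°).
Interpolate at f = 1/6 with slerp weights a = sin((1−f)δ)/sin δ ≈ 0.900, b = sin(fδ)/sin δ ≈ 0.211.
p = a·p₁ + b·p₂ ≈ (0.197, 0.271, -0.942); φ = arcsin(p_z) ≈ -70.41°, λ = atan2(p_y, p_x) ≈ 53.92°.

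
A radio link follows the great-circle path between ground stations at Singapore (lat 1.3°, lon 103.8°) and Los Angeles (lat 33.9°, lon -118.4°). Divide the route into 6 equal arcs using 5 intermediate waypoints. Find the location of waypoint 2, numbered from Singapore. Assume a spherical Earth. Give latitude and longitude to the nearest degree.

≈ lat 30°, lon 137°

The haversine formula gives a central angle δ ≈ 2.217 rad (127.0°) between the endpoints.
Interpolate at f = 2/6 with slerp weights a = sin((1−f)δ)/sin δ ≈ 1.247, b = sin(fδ)/sin δ ≈ 0.844.
p = a·p₁ + b·p₂ ≈ (-0.630, 0.595, 0.499); φ = arcsin(p_z) ≈ 29.92°, λ = atan2(p_y, p_x) ≈ 136.66°.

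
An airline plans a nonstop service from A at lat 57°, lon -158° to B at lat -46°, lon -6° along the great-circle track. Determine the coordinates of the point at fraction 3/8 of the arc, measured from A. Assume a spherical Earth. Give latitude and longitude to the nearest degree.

The haversine formula gives a central angle δ ≈ 2.786 rad (159.6°) between the endpoints.
Interpolate at f = 3/8 with slerp weights a = sin((1−f)δ)/sin δ ≈ 2.829, b = sin(fδ)/sin δ ≈ 2.482.
p = a·p₁ + b·p₂ ≈ (0.286, -0.757, 0.587); φ = arcsin(p_z) ≈ 35.94°, λ = atan2(p_y, p_x) ≈ -69.29°.

≈ lat 36°, lon -69°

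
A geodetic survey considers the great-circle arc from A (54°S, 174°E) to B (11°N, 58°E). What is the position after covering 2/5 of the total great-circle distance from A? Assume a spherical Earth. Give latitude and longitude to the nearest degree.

Write both endpoints as unit vectors p₁, p₂ with components (cos φ cos λ, cos φ sin λ, sin φ).
The central angle between the endpoints is δ = arccos(p₁·p₂) ≈ 1.990 rad (114.0°).
Interpolate at f = 2/5 with slerp weights a = sin((1−f)δ)/sin δ ≈ 1.018, b = sin(fδ)/sin δ ≈ 0.782.
p = a·p₁ + b·p₂ ≈ (-0.188, 0.714, -0.674); φ = arcsin(p_z) ≈ -42.41°, λ = atan2(p_y, p_x) ≈ 104.76°.

≈ (42°S, 105°E)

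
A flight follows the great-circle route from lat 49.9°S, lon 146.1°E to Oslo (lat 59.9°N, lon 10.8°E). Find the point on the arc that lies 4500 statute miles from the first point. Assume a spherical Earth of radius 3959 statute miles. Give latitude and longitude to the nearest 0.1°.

Convert each endpoint to a unit vector on the sphere (x = cos φ cos λ, y = cos φ sin λ, z = sin φ).
The central angle between the endpoints is δ = arccos(p₁·p₂) ≈ 2.671 rad (153.0°). The total great-circle distance is δ·R ≈ 2.671 × 3959 ≈ 10575 mi, so the target fraction is f = 4500/10575 ≈ 0.426.
Interpolate at f ≈ 0.426 with slerp weights a = sin((1−f)δ)/sin δ ≈ 2.205, b = sin(fδ)/sin δ ≈ 2.002.
p = a·p₁ + b·p₂ ≈ (-0.193, 0.980, 0.045); φ = arcsin(p_z) ≈ 2.59°, λ = atan2(p_y, p_x) ≈ 101.12°.

≈ lat 2.6°N, lon 101.1°E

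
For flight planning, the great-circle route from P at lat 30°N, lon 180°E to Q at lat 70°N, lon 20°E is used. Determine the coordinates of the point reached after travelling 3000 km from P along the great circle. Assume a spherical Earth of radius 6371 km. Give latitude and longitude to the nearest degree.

Write both endpoints as unit vectors p₁, p₂ with components (cos φ cos λ, cos φ sin λ, sin φ).
The central angle between the endpoints is δ = arccos(p₁·p₂) ≈ 1.378 rad (79.0°). The total great-circle distance is δ·R ≈ 1.378 × 6371 ≈ 8780 km, so the target fraction is f = 3000/8780 ≈ 0.342.
Interpolate at f ≈ 0.342 with slerp weights a = sin((1−f)δ)/sin δ ≈ 0.803, b = sin(fδ)/sin δ ≈ 0.462.
p = a·p₁ + b·p₂ ≈ (-0.547, 0.054, 0.836); φ = arcsin(p_z) ≈ 56.69°, λ = atan2(p_y, p_x) ≈ 174.35°.

≈ lat 57°N, lon 174°E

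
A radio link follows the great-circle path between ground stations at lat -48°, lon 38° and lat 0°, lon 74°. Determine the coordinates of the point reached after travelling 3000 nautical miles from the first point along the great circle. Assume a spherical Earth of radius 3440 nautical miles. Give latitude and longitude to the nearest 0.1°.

The haversine formula gives a central angle δ ≈ 0.999 rad (57.2°) between the endpoints. The total great-circle distance is δ·R ≈ 0.999 × 3440 ≈ 3436 nmi, so the target fraction is f = 3000/3436 ≈ 0.873.
Interpolate at f ≈ 0.873 with slerp weights a = sin((1−f)δ)/sin δ ≈ 0.150, b = sin(fδ)/sin δ ≈ 0.911.
p = a·p₁ + b·p₂ ≈ (0.330, 0.937, -0.112); φ = arcsin(p_z) ≈ -6.41°, λ = atan2(p_y, p_x) ≈ 70.59°.

≈ lat -6.4°, lon 70.6°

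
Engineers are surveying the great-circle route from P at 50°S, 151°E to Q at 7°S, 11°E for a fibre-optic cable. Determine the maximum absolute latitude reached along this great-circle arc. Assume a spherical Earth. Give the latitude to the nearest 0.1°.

≈ 63.5°S

The great circle lies in the plane with unit normal n̂ = (p₁ × p₂)/|p₁ × p₂|.
Here n̂_z ≈ -0.446; the vertex latitude is φ_max = arccos|n̂_z| ≈ 63.5°.
Check via Clairaut: cos φ_max = |cos φ₁| · sin C = cos(50.0°)·sin(136.0°) ≈ 0.446, again giving ≈ 63.5°.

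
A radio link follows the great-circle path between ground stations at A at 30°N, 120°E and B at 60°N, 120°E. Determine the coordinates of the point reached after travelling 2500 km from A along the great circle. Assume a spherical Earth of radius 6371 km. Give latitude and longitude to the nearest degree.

≈ 52°N, 120°E

Convert each endpoint to a unit vector on the sphere (x = cos φ cos λ, y = cos φ sin λ, z = sin φ).
The central angle between the endpoints is δ = arccos(p₁·p₂) ≈ 0.524 rad (30.0°). The total great-circle distance is δ·R ≈ 0.524 × 6371 ≈ 3336 km, so the target fraction is f = 2500/3336 ≈ 0.749.
Interpolate at f ≈ 0.749 with slerp weights a = sin((1−f)δ)/sin δ ≈ 0.262, b = sin(fδ)/sin δ ≈ 0.765.
p = a·p₁ + b·p₂ ≈ (-0.304, 0.527, 0.793); φ = arcsin(p_z) ≈ 52.48°, λ = atan2(p_y, p_x) ≈ 120.00°.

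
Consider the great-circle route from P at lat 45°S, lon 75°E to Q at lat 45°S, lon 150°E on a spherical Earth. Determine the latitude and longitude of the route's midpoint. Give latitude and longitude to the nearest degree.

Write both endpoints as unit vectors p₁, p₂ with components (cos φ cos λ, cos φ sin λ, sin φ).
The central angle between the endpoints is δ = arccos(p₁·p₂) ≈ 0.890 rad (51.0°).
Interpolate at f = 1/2 with slerp weights a = sin((1−f)δ)/sin δ ≈ 0.554, b = sin(fδ)/sin δ ≈ 0.554.
p = a·p₁ + b·p₂ ≈ (-0.238, 0.574, -0.783); φ = arcsin(p_z) ≈ -51.57°, λ = atan2(p_y, p_x) ≈ 112.50°.

≈ lat 52°S, lon 112°E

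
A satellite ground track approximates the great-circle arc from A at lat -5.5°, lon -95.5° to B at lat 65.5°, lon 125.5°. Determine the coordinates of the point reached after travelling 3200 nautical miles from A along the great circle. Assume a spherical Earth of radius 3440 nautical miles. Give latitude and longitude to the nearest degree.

≈ lat 45°, lon -115°

Write both endpoints as unit vectors p₁, p₂ with components (cos φ cos λ, cos φ sin λ, sin φ).
The central angle between the endpoints is δ = arccos(p₁·p₂) ≈ 1.981 rad (113.5°). The total great-circle distance is δ·R ≈ 1.981 × 3440 ≈ 6814 nmi, so the target fraction is f = 3200/6814 ≈ 0.470.
Interpolate at f ≈ 0.470 with slerp weights a = sin((1−f)δ)/sin δ ≈ 0.946, b = sin(fδ)/sin δ ≈ 0.874.
p = a·p₁ + b·p₂ ≈ (-0.301, -0.642, 0.705); φ = arcsin(p_z) ≈ 44.82°, λ = atan2(p_y, p_x) ≈ -115.09°.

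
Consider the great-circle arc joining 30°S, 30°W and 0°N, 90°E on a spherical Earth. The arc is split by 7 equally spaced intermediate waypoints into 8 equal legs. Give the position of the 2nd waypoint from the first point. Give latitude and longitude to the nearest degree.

Convert each endpoint to a unit vector on the sphere (x = cos φ cos λ, y = cos φ sin λ, z = sin φ).
The central angle between the endpoints is δ = arccos(p₁·p₂) ≈ 2.019 rad (115.7°).
Interpolate at f = 2/8 with slerp weights a = sin((1−f)δ)/sin δ ≈ 1.108, b = sin(fδ)/sin δ ≈ 0.536.
p = a·p₁ + b·p₂ ≈ (0.831, 0.057, -0.554); φ = arcsin(p_z) ≈ -33.63°, λ = atan2(p_y, p_x) ≈ 3.91°.

≈ 34°S, 4°E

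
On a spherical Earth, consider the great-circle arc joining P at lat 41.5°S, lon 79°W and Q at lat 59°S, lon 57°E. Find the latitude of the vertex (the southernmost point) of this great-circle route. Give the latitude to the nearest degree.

The great circle lies in the plane with unit normal n̂ = (p₁ × p₂)/|p₁ × p₂|.
Here n̂_z ≈ +0.280; the vertex latitude is φ_max = arccos|n̂_z| ≈ 73.7°.
Check via Clairaut: cos φ_max = |cos φ₁| · sin C = cos(41.5°)·sin(158.0°) ≈ 0.280, again giving ≈ 73.7°.

≈ 74°S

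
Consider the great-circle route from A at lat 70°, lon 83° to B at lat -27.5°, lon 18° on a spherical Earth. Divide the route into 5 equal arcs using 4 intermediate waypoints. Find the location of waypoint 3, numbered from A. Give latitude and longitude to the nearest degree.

The haversine formula gives a central angle δ ≈ 1.881 rad (107.8°) between the endpoints.
Interpolate at f = 3/5 with slerp weights a = sin((1−f)δ)/sin δ ≈ 0.718, b = sin(fδ)/sin δ ≈ 0.949.
p = a·p₁ + b·p₂ ≈ (0.831, 0.504, 0.236); φ = arcsin(p_z) ≈ 13.66°, λ = atan2(p_y, p_x) ≈ 31.24°.

≈ lat 14°, lon 31°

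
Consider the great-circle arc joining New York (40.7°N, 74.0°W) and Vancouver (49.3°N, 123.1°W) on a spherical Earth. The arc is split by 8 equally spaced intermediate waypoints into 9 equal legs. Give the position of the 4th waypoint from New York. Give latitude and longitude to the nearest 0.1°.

≈ (47.2°N, 93.8°W)

From cos δ = sin φ₁ sin φ₂ + cos φ₁ cos φ₂ cos Δλ, the central angle is δ ≈ 0.613 rad (35.1°).
Interpolate at f = 4/9 with slerp weights a = sin((1−f)δ)/sin δ ≈ 0.581, b = sin(fδ)/sin δ ≈ 0.468.
p = a·p₁ + b·p₂ ≈ (-0.045, -0.679, 0.733); φ = arcsin(p_z) ≈ 47.15°, λ = atan2(p_y, p_x) ≈ -93.81°.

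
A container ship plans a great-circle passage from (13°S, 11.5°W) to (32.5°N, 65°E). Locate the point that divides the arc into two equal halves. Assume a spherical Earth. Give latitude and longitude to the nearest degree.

≈ (12°N, 23°E)

Convert each endpoint to a unit vector on the sphere (x = cos φ cos λ, y = cos φ sin λ, z = sin φ).
The central angle between the endpoints is δ = arccos(p₁·p₂) ≈ 1.500 rad (85.9°).
Interpolate at f = 1/2 with slerp weights a = sin((1−f)δ)/sin δ ≈ 0.683, b = sin(fδ)/sin δ ≈ 0.683.
p = a·p₁ + b·p₂ ≈ (0.896, 0.390, 0.213); φ = arcsin(p_z) ≈ 12.32°, λ = atan2(p_y, p_x) ≈ 23.50°.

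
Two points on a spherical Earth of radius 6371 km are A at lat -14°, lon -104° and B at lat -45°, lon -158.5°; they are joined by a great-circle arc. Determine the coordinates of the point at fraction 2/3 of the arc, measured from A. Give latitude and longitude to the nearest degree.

Convert each endpoint to a unit vector on the sphere (x = cos φ cos λ, y = cos φ sin λ, z = sin φ).
The central angle between the endpoints is δ = arccos(p₁·p₂) ≈ 0.965 rad (55.3°).
Interpolate at f = 2/3 with slerp weights a = sin((1−f)δ)/sin δ ≈ 0.385, b = sin(fδ)/sin δ ≈ 0.730.
p = a·p₁ + b·p₂ ≈ (-0.570, -0.551, -0.609); φ = arcsin(p_z) ≈ -37.52°, λ = atan2(p_y, p_x) ≈ -135.98°.

≈ lat -38°, lon -136°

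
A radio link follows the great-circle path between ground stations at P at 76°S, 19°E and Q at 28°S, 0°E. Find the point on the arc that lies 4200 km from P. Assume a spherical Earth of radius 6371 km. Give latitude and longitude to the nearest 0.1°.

≈ 39.1°S, 1.5°E

Convert each endpoint to a unit vector on the sphere (x = cos φ cos λ, y = cos φ sin λ, z = sin φ).
The central angle between the endpoints is δ = arccos(p₁·p₂) ≈ 0.853 rad (48.9°). The total great-circle distance is δ·R ≈ 0.853 × 6371 ≈ 5436 km, so the target fraction is f = 4200/5436 ≈ 0.773.
Interpolate at f ≈ 0.773 with slerp weights a = sin((1−f)δ)/sin δ ≈ 0.256, b = sin(fδ)/sin δ ≈ 0.813.
p = a·p₁ + b·p₂ ≈ (0.776, 0.020, -0.630); φ = arcsin(p_z) ≈ -39.05°, λ = atan2(p_y, p_x) ≈ 1.49°.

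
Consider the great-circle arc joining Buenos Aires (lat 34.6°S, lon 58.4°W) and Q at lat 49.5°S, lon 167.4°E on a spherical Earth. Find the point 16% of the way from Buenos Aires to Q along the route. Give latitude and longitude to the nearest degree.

The haversine formula gives a central angle δ ≈ 1.512 rad (86.6°) between the endpoints.
Interpolate at f = 0.16 with slerp weights a = sin((1−f)δ)/sin δ ≈ 0.957, b = sin(fδ)/sin δ ≈ 0.240.
p = a·p₁ + b·p₂ ≈ (0.261, -0.637, -0.726); φ = arcsin(p_z) ≈ -46.53°, λ = atan2(p_y, p_x) ≈ -67.74°.

≈ lat 47°S, lon 68°W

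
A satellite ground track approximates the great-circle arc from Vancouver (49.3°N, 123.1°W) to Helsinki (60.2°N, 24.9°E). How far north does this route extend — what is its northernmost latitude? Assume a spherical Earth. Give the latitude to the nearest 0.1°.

The great circle lies in the plane with unit normal n̂ = (p₁ × p₂)/|p₁ × p₂|.
Here n̂_z ≈ +0.186; the vertex latitude is φ_max = arccos|n̂_z| ≈ 79.3°.
Check via Clairaut: cos φ_max = |cos φ₁| · sin C = cos(49.3°)·sin(16.6°) ≈ 0.186, again giving ≈ 79.3°.

≈ 79.3°N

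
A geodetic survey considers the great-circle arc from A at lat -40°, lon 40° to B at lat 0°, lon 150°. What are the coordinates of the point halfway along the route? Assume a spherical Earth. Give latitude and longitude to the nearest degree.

Convert each endpoint to a unit vector on the sphere (x = cos φ cos λ, y = cos φ sin λ, z = sin φ).
The central angle between the endpoints is δ = arccos(p₁·p₂) ≈ 1.836 rad (105.2°).
Interpolate at f = 1/2 with slerp weights a = sin((1−f)δ)/sin δ ≈ 0.823, b = sin(fδ)/sin δ ≈ 0.823.
p = a·p₁ + b·p₂ ≈ (-0.230, 0.817, -0.529); φ = arcsin(p_z) ≈ -31.94°, λ = atan2(p_y, p_x) ≈ 105.71°.

≈ lat -32°, lon 106°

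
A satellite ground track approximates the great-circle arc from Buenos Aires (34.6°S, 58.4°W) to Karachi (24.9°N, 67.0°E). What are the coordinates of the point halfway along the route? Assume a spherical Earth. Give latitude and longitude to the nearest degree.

From cos δ = sin φ₁ sin φ₂ + cos φ₁ cos φ₂ cos Δλ, the central angle is δ ≈ 2.307 rad (132.2°).
Interpolate at f = 1/2 with slerp weights a = sin((1−f)δ)/sin δ ≈ 1.234, b = sin(fδ)/sin δ ≈ 1.234.
p = a·p₁ + b·p₂ ≈ (0.969, 0.165, -0.181); φ = arcsin(p_z) ≈ -10.44°, λ = atan2(p_y, p_x) ≈ 9.67°.

≈ 10°S, 10°E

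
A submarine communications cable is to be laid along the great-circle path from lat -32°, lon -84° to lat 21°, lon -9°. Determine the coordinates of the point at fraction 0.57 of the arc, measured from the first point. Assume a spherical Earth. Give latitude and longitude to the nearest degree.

≈ lat -3°, lon -40°

From cos δ = sin φ₁ sin φ₂ + cos φ₁ cos φ₂ cos Δλ, the central angle is δ ≈ 1.556 rad (89.1°).
Interpolate at f = 0.57 with slerp weights a = sin((1−f)δ)/sin δ ≈ 0.620, b = sin(fδ)/sin δ ≈ 0.775.
p = a·p₁ + b·p₂ ≈ (0.770, -0.636, -0.051); φ = arcsin(p_z) ≈ -2.92°, λ = atan2(p_y, p_x) ≈ -39.58°.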